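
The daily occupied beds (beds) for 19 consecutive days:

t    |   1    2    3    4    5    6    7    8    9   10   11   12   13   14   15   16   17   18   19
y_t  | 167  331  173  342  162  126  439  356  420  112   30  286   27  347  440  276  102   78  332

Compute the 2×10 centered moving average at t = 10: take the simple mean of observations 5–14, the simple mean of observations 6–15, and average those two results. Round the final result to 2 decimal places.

244.40

Sum over 5–14: 162 + 126 + 439 + 356 + 420 + 112 + 30 + 286 + 27 + 347 = 2305
Sum over 6–15: 126 + 439 + 356 + 420 + 112 + 30 + 286 + 27 + 347 + 440 = 2583
CMA at t=10 = (2305 + 2583) / (2·10) = 4888 / 20 = 244.40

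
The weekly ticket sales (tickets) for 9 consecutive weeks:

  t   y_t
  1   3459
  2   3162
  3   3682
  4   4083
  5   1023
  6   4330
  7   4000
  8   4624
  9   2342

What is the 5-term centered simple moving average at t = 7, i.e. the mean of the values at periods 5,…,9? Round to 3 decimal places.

Sum of periods 5–9: 1023 + 4330 + 4000 + 4624 + 2342 = 16319
Divide by 5: 16319 / 5 = 3263.800

3263.800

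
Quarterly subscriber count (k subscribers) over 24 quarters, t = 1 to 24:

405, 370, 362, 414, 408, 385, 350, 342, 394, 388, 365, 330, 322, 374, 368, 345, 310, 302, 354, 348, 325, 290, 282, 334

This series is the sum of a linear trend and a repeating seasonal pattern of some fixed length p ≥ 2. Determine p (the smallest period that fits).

5

First differences y_{t+1} − y_t: -35, -8, 52, -6, -23, -35, -8, 52, -6, -23, -35, -8, …
The difference pattern repeats every 5 terms and not for any smaller step, so p = 5.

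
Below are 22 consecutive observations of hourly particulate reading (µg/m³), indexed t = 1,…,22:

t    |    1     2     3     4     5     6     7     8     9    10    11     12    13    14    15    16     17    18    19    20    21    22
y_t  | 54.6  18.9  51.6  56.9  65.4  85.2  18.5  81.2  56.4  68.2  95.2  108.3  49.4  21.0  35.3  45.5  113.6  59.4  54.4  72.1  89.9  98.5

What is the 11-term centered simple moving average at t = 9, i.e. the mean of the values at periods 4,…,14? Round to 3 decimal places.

64.155

Sum of periods 4–14: 56.9 + 65.4 + 85.2 + 18.5 + 81.2 + 56.4 + 68.2 + 95.2 + 108.3 + 49.4 + 21.0 = 705.7
Divide by 11: 705.7 / 11 = 64.155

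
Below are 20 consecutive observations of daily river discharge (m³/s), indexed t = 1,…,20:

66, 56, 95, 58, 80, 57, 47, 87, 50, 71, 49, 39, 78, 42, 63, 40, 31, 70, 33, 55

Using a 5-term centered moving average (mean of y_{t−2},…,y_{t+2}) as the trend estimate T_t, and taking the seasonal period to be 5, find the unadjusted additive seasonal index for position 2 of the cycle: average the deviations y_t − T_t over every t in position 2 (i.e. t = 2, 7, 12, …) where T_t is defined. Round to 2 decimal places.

-16.80

Season position 2 occurs at t = 7, 12, 17 (where T_t is defined).
t=7: T_7 = 64.2000; y_7 − T_7 = 47 − 64.2000 = -17.2000
t=12: T_12 = 55.8000; y_12 − T_12 = 39 − 55.8000 = -16.8000
t=17: T_17 = 47.4000; y_17 − T_17 = 31 − 47.4000 = -16.4000
Mean deviation: (-17.2000 + -16.8000 + -16.4000) / 3 = -16.80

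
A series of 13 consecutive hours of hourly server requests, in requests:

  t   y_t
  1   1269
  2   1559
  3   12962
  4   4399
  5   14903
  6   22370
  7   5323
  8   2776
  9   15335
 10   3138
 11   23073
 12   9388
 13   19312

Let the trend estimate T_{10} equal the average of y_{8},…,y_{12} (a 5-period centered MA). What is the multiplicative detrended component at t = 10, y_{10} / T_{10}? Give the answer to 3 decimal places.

0.292

Trend T_10 = (2776 + 15335 + 3138 + 23073 + 9388) / 5 = 53710/5 = 10742.00000
Ratio to trend: 3138 / 10742.00000 = 0.292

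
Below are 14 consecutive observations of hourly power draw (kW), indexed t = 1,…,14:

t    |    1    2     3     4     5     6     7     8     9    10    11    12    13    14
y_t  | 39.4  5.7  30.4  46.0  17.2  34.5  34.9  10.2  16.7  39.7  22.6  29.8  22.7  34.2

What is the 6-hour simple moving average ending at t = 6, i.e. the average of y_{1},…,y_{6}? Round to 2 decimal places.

Sum of periods 1–6: 39.4 + 5.7 + 30.4 + 46.0 + 17.2 + 34.5 = 173.2
Divide by 6: 173.2 / 6 = 28.87

28.87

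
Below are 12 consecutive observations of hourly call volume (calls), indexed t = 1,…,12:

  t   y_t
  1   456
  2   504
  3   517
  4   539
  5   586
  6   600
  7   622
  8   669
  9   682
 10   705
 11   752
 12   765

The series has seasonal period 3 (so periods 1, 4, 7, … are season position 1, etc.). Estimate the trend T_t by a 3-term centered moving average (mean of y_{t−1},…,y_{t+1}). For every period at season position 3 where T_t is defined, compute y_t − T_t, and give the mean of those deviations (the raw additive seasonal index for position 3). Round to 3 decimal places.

Season position 3 occurs at t = 3, 6, 9 (where T_t is defined).
t=3: T_3 = 520.00000; y_3 − T_3 = 517 − 520.00000 = -3.00000
t=6: T_6 = 602.66667; y_6 − T_6 = 600 − 602.66667 = -2.66667
t=9: T_9 = 685.33333; y_9 − T_9 = 682 − 685.33333 = -3.33333
Mean deviation: (-3.00000 + -2.66667 + -3.33333) / 3 = -3.000

-3.000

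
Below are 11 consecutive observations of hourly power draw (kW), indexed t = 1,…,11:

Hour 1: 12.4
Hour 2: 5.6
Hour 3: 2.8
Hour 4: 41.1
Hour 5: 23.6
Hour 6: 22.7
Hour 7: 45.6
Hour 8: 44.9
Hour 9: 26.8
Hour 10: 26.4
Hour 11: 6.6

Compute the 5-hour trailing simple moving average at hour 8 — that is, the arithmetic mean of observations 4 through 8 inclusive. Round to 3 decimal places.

Sum of periods 4–8: 41.1 + 23.6 + 22.7 + 45.6 + 44.9 = 177.9
Divide by 5: 177.9 / 5 = 35.580

35.580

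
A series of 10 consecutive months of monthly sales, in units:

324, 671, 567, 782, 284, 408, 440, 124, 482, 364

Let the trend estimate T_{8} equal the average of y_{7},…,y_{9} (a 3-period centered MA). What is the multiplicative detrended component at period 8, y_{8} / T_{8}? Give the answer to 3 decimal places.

0.356

Trend T_8 = (440 + 124 + 482) / 3 = 1046/3 = 348.66667
Ratio to trend: 124 / 348.66667 = 0.356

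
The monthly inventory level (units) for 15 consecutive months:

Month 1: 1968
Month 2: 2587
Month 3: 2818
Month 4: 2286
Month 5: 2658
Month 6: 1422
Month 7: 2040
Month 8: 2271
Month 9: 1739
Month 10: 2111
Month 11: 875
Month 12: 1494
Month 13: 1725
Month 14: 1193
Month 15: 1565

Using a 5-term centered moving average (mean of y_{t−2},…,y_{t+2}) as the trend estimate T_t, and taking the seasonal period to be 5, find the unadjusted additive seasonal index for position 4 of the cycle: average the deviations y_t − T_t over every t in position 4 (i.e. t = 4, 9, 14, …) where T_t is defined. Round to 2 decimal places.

-68.20

Season position 4 occurs at t = 4, 9 (where T_t is defined).
t=4: T_4 = 2354.2000; y_4 − T_4 = 2286 − 2354.2000 = -68.2000
t=9: T_9 = 1807.2000; y_9 − T_9 = 1739 − 1807.2000 = -68.2000
Mean deviation: (-68.2000 + -68.2000) / 2 = -68.20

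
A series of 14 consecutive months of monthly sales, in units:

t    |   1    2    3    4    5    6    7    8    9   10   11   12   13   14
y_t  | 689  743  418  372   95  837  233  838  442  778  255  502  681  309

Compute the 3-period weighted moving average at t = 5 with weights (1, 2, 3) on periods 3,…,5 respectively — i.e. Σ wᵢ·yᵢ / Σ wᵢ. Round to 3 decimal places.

Weighted sum: 1·418 + 2·372 + 3·95 = 418 + 744 + 285 = 1447
Weight total: 1 + 2 + 3 = 6
WMA = 1447 / 6 = 241.167

241.167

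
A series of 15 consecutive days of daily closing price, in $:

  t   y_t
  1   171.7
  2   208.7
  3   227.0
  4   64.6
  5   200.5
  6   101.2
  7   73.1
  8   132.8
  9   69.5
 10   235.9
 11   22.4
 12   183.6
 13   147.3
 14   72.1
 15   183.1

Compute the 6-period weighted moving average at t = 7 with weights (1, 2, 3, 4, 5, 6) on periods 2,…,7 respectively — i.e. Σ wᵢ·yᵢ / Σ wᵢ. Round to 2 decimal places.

Weighted sum: 1·208.7 + 2·227.0 + 3·64.6 + 4·200.5 + 5·101.2 + 6·73.1 = 208.7 + 454.0 + 193.8 + 802.0 + 506.0 + 438.6 = 2603.1
Weight total: 1 + 2 + 3 + 4 + 5 + 6 = 21
WMA = 2603.1 / 21 = 123.96

123.96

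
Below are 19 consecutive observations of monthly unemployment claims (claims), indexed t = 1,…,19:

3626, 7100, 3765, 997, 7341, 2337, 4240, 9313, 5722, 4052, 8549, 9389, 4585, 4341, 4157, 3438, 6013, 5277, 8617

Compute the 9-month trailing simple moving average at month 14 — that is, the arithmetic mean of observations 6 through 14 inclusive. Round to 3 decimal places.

Sum of periods 6–14: 2337 + 4240 + 9313 + 5722 + 4052 + 8549 + 9389 + 4585 + 4341 = 52528
Divide by 9: 52528 / 9 = 5836.444

5836.444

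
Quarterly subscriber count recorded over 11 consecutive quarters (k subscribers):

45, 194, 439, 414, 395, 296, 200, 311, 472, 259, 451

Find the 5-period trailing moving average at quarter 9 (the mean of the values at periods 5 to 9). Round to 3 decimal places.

334.800

Sum of periods 5–9: 395 + 296 + 200 + 311 + 472 = 1674
Divide by 5: 1674 / 5 = 334.800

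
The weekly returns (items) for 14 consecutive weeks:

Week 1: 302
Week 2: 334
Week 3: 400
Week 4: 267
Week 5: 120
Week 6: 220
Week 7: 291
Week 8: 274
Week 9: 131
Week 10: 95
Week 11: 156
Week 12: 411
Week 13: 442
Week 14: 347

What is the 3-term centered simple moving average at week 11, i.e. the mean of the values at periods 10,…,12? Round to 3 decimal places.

220.667

Sum of periods 10–12: 95 + 156 + 411 = 662
Divide by 3: 662 / 3 = 220.667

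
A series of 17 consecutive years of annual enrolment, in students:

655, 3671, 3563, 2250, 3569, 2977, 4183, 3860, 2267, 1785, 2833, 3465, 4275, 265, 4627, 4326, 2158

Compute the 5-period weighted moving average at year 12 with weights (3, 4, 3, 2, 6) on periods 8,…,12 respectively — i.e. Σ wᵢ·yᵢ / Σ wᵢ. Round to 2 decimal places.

2914.39

Weighted sum: 3·3860 + 4·2267 + 3·1785 + 2·2833 + 6·3465 = 11580 + 9068 + 5355 + 5666 + 20790 = 52459
Weight total: 3 + 4 + 3 + 2 + 6 = 18
WMA = 52459 / 18 = 2914.39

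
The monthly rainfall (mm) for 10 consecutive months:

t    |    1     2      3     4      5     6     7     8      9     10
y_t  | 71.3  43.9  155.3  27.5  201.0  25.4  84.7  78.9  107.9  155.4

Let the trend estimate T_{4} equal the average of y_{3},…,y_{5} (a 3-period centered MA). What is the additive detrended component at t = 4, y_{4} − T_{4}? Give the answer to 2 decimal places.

Trend T_4 = (155.3 + 27.5 + 201.0) / 3 = 383.8/3 = 127.9333
Detrended value: 27.5 − 127.9333 = -100.43

-100.43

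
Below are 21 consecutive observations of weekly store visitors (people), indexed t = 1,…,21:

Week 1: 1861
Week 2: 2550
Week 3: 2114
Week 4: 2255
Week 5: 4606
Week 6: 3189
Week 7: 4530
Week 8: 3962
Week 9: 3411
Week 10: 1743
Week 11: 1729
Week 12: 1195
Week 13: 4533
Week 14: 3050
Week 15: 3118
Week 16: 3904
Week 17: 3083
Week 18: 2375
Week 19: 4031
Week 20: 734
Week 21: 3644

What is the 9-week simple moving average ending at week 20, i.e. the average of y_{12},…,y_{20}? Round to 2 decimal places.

Sum of periods 12–20: 1195 + 4533 + 3050 + 3118 + 3904 + 3083 + 2375 + 4031 + 734 = 26023
Divide by 9: 26023 / 9 = 2891.44

2891.44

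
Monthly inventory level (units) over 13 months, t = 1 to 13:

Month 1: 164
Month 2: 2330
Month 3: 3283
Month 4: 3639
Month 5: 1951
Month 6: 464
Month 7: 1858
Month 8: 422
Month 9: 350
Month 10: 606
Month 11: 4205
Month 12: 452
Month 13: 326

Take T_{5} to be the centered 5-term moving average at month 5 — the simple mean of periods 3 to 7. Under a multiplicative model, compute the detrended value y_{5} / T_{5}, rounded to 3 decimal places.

Trend T_5 = (3283 + 3639 + 1951 + 464 + 1858) / 5 = 11195/5 = 2239.00000
Ratio to trend: 1951 / 2239.00000 = 0.871

0.871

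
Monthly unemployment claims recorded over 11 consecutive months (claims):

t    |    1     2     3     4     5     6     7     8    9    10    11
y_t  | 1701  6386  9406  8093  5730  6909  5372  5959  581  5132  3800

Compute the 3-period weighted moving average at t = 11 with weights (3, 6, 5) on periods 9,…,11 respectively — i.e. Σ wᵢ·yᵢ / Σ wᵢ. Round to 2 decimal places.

3681.07

Weighted sum: 3·581 + 6·5132 + 5·3800 = 1743 + 30792 + 19000 = 51535
Weight total: 3 + 6 + 5 = 14
WMA = 51535 / 14 = 3681.07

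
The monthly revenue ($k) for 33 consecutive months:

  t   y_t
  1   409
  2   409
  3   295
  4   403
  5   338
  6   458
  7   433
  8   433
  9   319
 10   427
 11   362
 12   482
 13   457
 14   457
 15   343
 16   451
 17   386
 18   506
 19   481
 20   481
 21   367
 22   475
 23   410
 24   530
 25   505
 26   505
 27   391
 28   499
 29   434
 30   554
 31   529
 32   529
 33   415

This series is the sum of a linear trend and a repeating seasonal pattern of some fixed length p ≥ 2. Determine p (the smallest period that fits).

First differences y_{t+1} − y_t: 0, -114, 108, -65, 120, -25, 0, -114, 108, -65, 120, -25, 0, -114, …
The difference pattern repeats every 6 terms and not for any smaller step, so p = 6.

6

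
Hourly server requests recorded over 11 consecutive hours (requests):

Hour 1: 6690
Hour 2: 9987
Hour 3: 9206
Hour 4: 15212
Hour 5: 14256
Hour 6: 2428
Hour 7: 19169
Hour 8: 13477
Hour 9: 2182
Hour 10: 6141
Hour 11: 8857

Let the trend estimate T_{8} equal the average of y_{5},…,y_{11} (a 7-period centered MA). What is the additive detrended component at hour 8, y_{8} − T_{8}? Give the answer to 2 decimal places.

Trend T_8 = (14256 + 2428 + 19169 + 13477 + 2182 + 6141 + 8857) / 7 = 66510/7 = 9501.4286
Detrended value: 13477 − 9501.4286 = 3975.57

3975.57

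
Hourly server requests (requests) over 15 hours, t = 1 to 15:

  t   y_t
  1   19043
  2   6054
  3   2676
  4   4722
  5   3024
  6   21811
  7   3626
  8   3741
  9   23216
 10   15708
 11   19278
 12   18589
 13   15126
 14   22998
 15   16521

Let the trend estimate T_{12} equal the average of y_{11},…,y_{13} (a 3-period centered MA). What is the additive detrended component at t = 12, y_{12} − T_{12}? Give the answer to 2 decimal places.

Trend T_12 = (19278 + 18589 + 15126) / 3 = 52993/3 = 17664.3333
Detrended value: 18589 − 17664.3333 = 924.67

924.67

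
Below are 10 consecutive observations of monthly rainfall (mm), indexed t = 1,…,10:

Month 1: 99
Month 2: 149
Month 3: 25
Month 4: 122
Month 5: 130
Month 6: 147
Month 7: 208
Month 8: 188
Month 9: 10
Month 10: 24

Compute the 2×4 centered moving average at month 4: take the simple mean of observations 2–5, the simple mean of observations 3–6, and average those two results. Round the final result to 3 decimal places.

Sum over 2–5: 149 + 25 + 122 + 130 = 426
Sum over 3–6: 25 + 122 + 130 + 147 = 424
CMA at t=4 = (426 + 424) / (2·4) = 850 / 8 = 106.250

106.250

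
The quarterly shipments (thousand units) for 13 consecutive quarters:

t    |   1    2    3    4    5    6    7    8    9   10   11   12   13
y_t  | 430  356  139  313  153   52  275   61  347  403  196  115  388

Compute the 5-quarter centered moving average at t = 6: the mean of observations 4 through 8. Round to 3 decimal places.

Sum of periods 4–8: 313 + 153 + 52 + 275 + 61 = 854
Divide by 5: 854 / 5 = 170.800

170.800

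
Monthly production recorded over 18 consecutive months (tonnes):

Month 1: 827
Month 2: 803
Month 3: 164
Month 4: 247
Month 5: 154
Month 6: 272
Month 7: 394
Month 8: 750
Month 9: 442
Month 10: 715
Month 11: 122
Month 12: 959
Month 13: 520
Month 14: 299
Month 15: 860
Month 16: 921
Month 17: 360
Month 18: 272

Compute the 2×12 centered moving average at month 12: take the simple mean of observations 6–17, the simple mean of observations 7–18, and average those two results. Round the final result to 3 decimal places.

551.167

Sum over 6–17: 272 + 394 + 750 + 442 + 715 + 122 + 959 + 520 + 299 + 860 + 921 + 360 = 6614
Sum over 7–18: 394 + 750 + 442 + 715 + 122 + 959 + 520 + 299 + 860 + 921 + 360 + 272 = 6614
CMA at t=12 = (6614 + 6614) / (2·12) = 13228 / 24 = 551.167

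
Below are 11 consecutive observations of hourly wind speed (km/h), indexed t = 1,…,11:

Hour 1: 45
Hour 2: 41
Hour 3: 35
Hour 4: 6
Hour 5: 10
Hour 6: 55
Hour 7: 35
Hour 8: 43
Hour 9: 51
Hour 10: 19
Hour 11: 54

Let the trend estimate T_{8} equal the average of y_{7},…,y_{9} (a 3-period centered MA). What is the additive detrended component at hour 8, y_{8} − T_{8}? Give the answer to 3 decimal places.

0.000

Trend T_8 = (35 + 43 + 51) / 3 = 129/3 = 43.00000
Detrended value: 43 − 43.00000 = 0.000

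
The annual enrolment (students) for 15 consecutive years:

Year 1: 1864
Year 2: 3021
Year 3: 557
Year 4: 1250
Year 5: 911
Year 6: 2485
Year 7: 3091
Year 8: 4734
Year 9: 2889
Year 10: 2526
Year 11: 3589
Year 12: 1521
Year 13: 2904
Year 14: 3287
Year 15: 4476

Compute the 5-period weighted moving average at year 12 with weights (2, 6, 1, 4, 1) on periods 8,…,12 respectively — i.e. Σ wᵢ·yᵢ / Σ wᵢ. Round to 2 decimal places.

3228.93

Weighted sum: 2·4734 + 6·2889 + 1·2526 + 4·3589 + 1·1521 = 9468 + 17334 + 2526 + 14356 + 1521 = 45205
Weight total: 2 + 6 + 1 + 4 + 1 = 14
WMA = 45205 / 14 = 3228.93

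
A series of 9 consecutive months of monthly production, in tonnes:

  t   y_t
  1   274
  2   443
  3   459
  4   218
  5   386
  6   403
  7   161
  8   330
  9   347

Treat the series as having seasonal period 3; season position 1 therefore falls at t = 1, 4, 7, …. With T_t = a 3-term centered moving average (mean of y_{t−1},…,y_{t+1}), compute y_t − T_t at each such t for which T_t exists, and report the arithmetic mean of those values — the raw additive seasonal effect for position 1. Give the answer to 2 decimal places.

Season position 1 occurs at t = 4, 7 (where T_t is defined).
t=4: T_4 = 354.3333; y_4 − T_4 = 218 − 354.3333 = -136.3333
t=7: T_7 = 298.0000; y_7 − T_7 = 161 − 298.0000 = -137.0000
Mean deviation: (-136.3333 + -137.0000) / 2 = -136.67

-136.67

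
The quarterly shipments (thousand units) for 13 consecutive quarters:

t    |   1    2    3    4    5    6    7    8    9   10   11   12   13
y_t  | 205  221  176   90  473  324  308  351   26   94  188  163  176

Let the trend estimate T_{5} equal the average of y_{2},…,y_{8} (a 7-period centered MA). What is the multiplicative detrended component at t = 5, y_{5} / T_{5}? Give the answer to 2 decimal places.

Trend T_5 = (221 + 176 + 90 + 473 + 324 + 308 + 351) / 7 = 1943/7 = 277.5714
Ratio to trend: 473 / 277.5714 = 1.70

1.70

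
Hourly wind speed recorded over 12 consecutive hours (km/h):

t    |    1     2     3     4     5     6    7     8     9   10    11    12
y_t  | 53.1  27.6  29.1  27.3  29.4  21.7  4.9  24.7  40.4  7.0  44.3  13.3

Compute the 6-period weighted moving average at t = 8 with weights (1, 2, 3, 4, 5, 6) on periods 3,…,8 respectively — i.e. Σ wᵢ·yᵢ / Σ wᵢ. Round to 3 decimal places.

Weighted sum: 1·29.1 + 2·27.3 + 3·29.4 + 4·21.7 + 5·4.9 + 6·24.7 = 29.1 + 54.6 + 88.2 + 86.8 + 24.5 + 148.2 = 431.4
Weight total: 1 + 2 + 3 + 4 + 5 + 6 = 21
WMA = 431.4 / 21 = 20.543

20.543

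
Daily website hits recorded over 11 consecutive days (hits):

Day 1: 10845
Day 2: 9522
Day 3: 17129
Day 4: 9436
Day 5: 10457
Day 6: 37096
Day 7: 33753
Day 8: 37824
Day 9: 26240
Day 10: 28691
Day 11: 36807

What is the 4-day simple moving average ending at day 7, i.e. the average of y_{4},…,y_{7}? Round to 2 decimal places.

22685.50

Sum of periods 4–7: 9436 + 10457 + 37096 + 33753 = 90742
Divide by 4: 90742 / 4 = 22685.50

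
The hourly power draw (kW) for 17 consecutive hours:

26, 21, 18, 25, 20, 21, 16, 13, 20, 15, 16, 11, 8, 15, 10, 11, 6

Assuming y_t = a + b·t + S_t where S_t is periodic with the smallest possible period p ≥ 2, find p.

5

First differences y_{t+1} − y_t: -5, -3, 7, -5, 1, -5, -3, 7, -5, 1, -5, -3, …
The difference pattern repeats every 5 terms and not for any smaller step, so p = 5.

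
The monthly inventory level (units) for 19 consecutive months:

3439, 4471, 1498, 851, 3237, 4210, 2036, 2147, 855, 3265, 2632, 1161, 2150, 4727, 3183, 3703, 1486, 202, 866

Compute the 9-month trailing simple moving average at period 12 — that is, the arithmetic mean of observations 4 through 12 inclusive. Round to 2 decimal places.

Sum of periods 4–12: 851 + 3237 + 4210 + 2036 + 2147 + 855 + 3265 + 2632 + 1161 = 20394
Divide by 9: 20394 / 9 = 2266.00

2266.00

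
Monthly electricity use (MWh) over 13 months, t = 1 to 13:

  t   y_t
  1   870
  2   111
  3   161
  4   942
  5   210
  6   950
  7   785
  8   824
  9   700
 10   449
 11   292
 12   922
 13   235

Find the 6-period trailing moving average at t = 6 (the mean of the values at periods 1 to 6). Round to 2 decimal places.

Sum of periods 1–6: 870 + 111 + 161 + 942 + 210 + 950 = 3244
Divide by 6: 3244 / 6 = 540.67

540.67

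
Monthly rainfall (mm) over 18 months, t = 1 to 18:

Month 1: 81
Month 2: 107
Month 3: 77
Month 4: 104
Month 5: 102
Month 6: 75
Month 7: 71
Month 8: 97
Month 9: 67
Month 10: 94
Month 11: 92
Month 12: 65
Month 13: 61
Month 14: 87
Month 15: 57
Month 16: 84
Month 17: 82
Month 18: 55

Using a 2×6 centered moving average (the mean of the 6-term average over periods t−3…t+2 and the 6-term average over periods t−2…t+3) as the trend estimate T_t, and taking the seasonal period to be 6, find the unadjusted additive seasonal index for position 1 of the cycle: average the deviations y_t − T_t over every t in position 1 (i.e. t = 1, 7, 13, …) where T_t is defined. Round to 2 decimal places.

Season position 1 occurs at t = 7, 13 (where T_t is defined).
t=7: T_7 = 85.1667; y_7 − T_7 = 71 − 85.1667 = -14.1667
t=13: T_13 = 75.1667; y_13 − T_13 = 61 − 75.1667 = -14.1667
Mean deviation: (-14.1667 + -14.1667) / 2 = -14.17

-14.17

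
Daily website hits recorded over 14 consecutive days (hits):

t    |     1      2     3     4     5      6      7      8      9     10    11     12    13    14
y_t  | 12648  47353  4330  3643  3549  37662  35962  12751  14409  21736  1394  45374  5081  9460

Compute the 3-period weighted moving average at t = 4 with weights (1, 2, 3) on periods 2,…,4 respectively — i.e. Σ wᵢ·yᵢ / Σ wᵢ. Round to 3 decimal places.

Weighted sum: 1·47353 + 2·4330 + 3·3643 = 47353 + 8660 + 10929 = 66942
Weight total: 1 + 2 + 3 = 6
WMA = 66942 / 6 = 11157.000

11157.000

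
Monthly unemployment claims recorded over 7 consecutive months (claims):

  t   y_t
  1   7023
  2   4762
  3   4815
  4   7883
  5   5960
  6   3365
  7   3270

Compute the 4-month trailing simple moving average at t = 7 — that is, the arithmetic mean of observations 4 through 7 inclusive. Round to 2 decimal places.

5119.50

Sum of periods 4–7: 7883 + 5960 + 3365 + 3270 = 20478
Divide by 4: 20478 / 4 = 5119.50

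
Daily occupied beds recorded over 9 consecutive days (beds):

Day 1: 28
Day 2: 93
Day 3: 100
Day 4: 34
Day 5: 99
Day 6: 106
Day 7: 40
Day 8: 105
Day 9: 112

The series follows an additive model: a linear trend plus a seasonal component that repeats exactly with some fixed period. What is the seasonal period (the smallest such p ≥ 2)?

3

First differences y_{t+1} − y_t: 65, 7, -66, 65, 7, -66, 65, 7, …
The difference pattern repeats every 3 terms and not for any smaller step, so p = 3.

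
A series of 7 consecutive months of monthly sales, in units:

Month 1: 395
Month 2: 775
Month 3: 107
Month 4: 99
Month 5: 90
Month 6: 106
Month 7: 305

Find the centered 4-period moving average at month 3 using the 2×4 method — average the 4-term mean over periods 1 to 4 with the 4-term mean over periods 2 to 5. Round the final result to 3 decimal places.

305.875

Sum over 1–4: 395 + 775 + 107 + 99 = 1376
Sum over 2–5: 775 + 107 + 99 + 90 = 1071
CMA at t=3 = (1376 + 1071) / (2·4) = 2447 / 8 = 305.875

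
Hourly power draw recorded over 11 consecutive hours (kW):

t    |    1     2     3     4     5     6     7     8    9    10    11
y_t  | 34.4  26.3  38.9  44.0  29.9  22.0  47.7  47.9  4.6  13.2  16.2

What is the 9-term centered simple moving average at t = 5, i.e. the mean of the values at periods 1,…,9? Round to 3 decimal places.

Sum of periods 1–9: 34.4 + 26.3 + 38.9 + 44.0 + 29.9 + 22.0 + 47.7 + 47.9 + 4.6 = 295.7
Divide by 9: 295.7 / 9 = 32.856

32.856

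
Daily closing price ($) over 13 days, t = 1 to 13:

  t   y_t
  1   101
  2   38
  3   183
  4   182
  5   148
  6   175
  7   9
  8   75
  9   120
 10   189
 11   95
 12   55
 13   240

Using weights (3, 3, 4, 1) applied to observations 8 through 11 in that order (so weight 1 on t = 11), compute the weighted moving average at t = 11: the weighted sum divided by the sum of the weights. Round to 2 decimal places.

Weighted sum: 3·75 + 3·120 + 4·189 + 1·95 = 225 + 360 + 756 + 95 = 1436
Weight total: 3 + 3 + 4 + 1 = 11
WMA = 1436 / 11 = 130.55

130.55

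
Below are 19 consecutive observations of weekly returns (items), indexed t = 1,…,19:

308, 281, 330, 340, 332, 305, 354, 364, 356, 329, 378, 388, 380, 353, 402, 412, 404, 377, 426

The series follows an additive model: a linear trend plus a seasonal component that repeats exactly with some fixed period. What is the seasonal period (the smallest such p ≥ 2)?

4

First differences y_{t+1} − y_t: -27, 49, 10, -8, -27, 49, 10, -8, -27, 49, …
The difference pattern repeats every 4 terms and not for any smaller step, so p = 4.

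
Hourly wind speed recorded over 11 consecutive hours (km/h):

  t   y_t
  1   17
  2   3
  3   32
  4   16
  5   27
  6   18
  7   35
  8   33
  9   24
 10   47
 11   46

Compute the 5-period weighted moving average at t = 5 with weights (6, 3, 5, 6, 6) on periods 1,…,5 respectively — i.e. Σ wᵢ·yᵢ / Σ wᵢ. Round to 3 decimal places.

20.346

Weighted sum: 6·17 + 3·3 + 5·32 + 6·16 + 6·27 = 102 + 9 + 160 + 96 + 162 = 529
Weight total: 6 + 3 + 5 + 6 + 6 = 26
WMA = 529 / 26 = 20.346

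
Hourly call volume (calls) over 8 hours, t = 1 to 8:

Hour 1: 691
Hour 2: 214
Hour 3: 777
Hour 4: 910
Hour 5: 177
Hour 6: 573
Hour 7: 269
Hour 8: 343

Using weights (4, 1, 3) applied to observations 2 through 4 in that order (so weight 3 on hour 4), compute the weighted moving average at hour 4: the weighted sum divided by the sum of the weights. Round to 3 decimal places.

545.375

Weighted sum: 4·214 + 1·777 + 3·910 = 856 + 777 + 2730 = 4363
Weight total: 4 + 1 + 3 = 8
WMA = 4363 / 8 = 545.375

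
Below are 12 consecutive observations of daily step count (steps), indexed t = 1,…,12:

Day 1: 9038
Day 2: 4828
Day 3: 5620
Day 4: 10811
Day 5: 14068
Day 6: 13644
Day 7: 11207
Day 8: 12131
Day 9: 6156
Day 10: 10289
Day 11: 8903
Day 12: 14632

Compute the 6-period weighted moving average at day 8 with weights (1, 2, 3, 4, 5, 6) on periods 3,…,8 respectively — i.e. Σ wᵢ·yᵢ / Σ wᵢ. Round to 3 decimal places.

Weighted sum: 1·5620 + 2·10811 + 3·14068 + 4·13644 + 5·11207 + 6·12131 = 5620 + 21622 + 42204 + 54576 + 56035 + 72786 = 252843
Weight total: 1 + 2 + 3 + 4 + 5 + 6 = 21
WMA = 252843 / 21 = 12040.143

12040.143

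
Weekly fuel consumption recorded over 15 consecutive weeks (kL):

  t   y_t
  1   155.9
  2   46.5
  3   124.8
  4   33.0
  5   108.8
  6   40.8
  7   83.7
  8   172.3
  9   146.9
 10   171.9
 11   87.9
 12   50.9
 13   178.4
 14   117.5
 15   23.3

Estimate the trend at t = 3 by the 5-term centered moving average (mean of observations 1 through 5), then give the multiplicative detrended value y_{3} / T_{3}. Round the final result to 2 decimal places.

Trend T_3 = (155.9 + 46.5 + 124.8 + 33.0 + 108.8) / 5 = 469.0/5 = 93.8000
Ratio to trend: 124.8 / 93.8000 = 1.33

1.33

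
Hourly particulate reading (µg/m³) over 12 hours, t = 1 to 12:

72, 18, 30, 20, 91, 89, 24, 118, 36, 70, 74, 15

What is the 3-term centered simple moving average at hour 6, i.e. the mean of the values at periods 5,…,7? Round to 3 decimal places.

Sum of periods 5–7: 91 + 89 + 24 = 204
Divide by 3: 204 / 3 = 68.000

68.000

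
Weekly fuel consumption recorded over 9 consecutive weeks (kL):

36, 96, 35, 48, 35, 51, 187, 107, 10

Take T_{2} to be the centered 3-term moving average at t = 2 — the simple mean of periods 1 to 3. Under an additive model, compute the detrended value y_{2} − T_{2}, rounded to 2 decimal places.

Trend T_2 = (36 + 96 + 35) / 3 = 167/3 = 55.6667
Detrended value: 96 − 55.6667 = 40.33

40.33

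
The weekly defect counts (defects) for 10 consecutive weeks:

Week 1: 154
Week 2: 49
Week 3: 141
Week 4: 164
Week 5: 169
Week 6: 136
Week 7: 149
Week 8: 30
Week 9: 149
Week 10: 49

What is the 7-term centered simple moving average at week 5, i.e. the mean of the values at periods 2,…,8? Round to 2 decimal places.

Sum of periods 2–8: 49 + 141 + 164 + 169 + 136 + 149 + 30 = 838
Divide by 7: 838 / 7 = 119.71

119.71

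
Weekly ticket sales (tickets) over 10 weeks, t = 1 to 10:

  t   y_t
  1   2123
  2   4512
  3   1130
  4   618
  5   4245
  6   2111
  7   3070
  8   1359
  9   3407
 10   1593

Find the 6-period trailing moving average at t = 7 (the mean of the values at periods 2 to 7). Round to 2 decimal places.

Sum of periods 2–7: 4512 + 1130 + 618 + 4245 + 2111 + 3070 = 15686
Divide by 6: 15686 / 6 = 2614.33

2614.33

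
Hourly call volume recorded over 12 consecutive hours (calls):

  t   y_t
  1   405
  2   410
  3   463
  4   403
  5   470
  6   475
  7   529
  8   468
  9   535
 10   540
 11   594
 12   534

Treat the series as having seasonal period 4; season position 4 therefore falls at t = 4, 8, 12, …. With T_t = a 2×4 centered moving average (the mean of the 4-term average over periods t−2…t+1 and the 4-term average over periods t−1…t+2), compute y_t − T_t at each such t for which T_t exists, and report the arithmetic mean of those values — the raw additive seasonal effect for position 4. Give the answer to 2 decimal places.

Season position 4 occurs at t = 4, 8 (where T_t is defined).
t=4: T_4 = 444.6250; y_4 − T_4 = 403 − 444.6250 = -41.6250
t=8: T_8 = 509.8750; y_8 − T_8 = 468 − 509.8750 = -41.8750
Mean deviation: (-41.6250 + -41.8750) / 2 = -41.75

-41.75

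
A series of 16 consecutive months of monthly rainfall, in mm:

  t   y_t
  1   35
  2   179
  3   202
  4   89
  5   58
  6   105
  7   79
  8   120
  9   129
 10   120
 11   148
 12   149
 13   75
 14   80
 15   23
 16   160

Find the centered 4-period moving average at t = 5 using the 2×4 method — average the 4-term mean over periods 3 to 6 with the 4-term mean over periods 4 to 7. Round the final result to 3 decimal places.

98.125

Sum over 3–6: 202 + 89 + 58 + 105 = 454
Sum over 4–7: 89 + 58 + 105 + 79 = 331
CMA at t=5 = (454 + 331) / (2·4) = 785 / 8 = 98.125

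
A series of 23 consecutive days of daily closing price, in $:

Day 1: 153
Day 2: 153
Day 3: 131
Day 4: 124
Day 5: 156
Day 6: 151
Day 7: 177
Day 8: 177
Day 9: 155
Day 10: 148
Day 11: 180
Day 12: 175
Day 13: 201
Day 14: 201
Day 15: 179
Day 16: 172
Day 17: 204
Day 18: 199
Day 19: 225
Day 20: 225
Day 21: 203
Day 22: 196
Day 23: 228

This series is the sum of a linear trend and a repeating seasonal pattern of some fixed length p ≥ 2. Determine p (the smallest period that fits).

First differences y_{t+1} − y_t: 0, -22, -7, 32, -5, 26, 0, -22, -7, 32, -5, 26, 0, -22, …
The difference pattern repeats every 6 terms and not for any smaller step, so p = 6.

6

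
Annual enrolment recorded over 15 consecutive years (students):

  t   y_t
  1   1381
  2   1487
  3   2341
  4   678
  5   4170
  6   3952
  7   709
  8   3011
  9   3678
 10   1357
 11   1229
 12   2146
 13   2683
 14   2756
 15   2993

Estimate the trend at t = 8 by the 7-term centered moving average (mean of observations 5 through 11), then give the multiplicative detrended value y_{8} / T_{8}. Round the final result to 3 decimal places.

Trend T_8 = (4170 + 3952 + 709 + 3011 + 3678 + 1357 + 1229) / 7 = 18106/7 = 2586.57143
Ratio to trend: 3011 / 2586.57143 = 1.164

1.164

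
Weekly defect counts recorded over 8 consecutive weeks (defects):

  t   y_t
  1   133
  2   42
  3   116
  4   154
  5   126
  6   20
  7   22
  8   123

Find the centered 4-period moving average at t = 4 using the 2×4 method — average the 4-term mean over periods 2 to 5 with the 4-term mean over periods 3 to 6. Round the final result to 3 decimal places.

106.750

Sum over 2–5: 42 + 116 + 154 + 126 = 438
Sum over 3–6: 116 + 154 + 126 + 20 = 416
CMA at t=4 = (438 + 416) / (2·4) = 854 / 8 = 106.750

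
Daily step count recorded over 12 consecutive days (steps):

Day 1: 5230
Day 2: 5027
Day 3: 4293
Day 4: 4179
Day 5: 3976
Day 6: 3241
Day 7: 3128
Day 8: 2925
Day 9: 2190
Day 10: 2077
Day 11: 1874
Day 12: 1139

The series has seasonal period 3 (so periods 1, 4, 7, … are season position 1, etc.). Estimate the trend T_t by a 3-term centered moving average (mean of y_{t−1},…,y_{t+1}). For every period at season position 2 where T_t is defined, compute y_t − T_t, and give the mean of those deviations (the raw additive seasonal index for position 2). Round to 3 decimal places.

Season position 2 occurs at t = 2, 5, 8, 11 (where T_t is defined).
t=2: T_2 = 4850.00000; y_2 − T_2 = 5027 − 4850.00000 = 177.00000
t=5: T_5 = 3798.66667; y_5 − T_5 = 3976 − 3798.66667 = 177.33333
t=8: T_8 = 2747.66667; y_8 − T_8 = 2925 − 2747.66667 = 177.33333
t=11: T_11 = 1696.66667; y_11 − T_11 = 1874 − 1696.66667 = 177.33333
Mean deviation: (177.00000 + 177.33333 + 177.33333 + 177.33333) / 4 = 177.250

177.250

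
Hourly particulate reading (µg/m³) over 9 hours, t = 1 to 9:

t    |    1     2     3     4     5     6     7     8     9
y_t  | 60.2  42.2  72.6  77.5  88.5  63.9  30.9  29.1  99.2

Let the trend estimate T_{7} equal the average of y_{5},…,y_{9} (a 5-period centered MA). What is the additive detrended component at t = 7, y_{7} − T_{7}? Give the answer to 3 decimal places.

Trend T_7 = (88.5 + 63.9 + 30.9 + 29.1 + 99.2) / 5 = 311.6/5 = 62.32000
Detrended value: 30.9 − 62.32000 = -31.420

-31.420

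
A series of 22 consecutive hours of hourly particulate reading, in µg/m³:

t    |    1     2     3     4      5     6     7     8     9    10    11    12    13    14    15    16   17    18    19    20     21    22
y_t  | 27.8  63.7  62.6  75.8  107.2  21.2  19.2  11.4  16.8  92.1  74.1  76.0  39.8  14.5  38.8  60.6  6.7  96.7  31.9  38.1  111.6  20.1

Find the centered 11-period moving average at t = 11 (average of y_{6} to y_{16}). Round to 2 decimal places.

Sum of periods 6–16: 21.2 + 19.2 + 11.4 + 16.8 + 92.1 + 74.1 + 76.0 + 39.8 + 14.5 + 38.8 + 60.6 = 464.5
Divide by 11: 464.5 / 11 = 42.23

42.23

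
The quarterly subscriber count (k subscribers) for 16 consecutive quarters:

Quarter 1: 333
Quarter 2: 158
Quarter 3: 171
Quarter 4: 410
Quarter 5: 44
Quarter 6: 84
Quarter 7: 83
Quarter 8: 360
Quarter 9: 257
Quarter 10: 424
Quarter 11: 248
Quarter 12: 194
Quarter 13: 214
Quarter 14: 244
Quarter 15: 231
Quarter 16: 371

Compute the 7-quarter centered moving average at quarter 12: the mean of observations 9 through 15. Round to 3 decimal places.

Sum of periods 9–15: 257 + 424 + 248 + 194 + 214 + 244 + 231 = 1812
Divide by 7: 1812 / 7 = 258.857

258.857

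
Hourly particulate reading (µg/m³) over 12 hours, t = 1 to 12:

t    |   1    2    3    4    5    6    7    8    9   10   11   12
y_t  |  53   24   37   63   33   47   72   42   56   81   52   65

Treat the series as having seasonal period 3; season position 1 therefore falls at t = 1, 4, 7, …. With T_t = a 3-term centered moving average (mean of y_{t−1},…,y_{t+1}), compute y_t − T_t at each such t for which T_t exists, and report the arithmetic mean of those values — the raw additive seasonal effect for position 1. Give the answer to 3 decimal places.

18.333

Season position 1 occurs at t = 4, 7, 10 (where T_t is defined).
t=4: T_4 = 44.33333; y_4 − T_4 = 63 − 44.33333 = 18.66667
t=7: T_7 = 53.66667; y_7 − T_7 = 72 − 53.66667 = 18.33333
t=10: T_10 = 63.00000; y_10 − T_10 = 81 − 63.00000 = 18.00000
Mean deviation: (18.66667 + 18.33333 + 18.00000) / 3 = 18.333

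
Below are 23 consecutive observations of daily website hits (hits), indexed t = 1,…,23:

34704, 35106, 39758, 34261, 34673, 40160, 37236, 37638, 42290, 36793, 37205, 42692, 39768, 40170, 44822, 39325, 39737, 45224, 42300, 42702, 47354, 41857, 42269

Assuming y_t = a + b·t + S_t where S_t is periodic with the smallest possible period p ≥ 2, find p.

6

First differences y_{t+1} − y_t: 402, 4652, -5497, 412, 5487, -2924, 402, 4652, -5497, 412, 5487, -2924, 402, 4652, …
The difference pattern repeats every 6 terms and not for any smaller step, so p = 6.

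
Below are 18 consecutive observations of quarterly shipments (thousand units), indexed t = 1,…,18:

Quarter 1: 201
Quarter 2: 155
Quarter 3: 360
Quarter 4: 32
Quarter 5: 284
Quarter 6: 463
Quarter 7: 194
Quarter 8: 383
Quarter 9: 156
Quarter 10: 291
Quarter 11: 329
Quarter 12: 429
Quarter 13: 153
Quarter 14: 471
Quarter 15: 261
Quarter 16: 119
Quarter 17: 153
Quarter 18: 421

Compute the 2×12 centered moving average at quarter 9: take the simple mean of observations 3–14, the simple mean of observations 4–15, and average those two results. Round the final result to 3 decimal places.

291.292

Sum over 3–14: 360 + 32 + 284 + 463 + 194 + 383 + 156 + 291 + 329 + 429 + 153 + 471 = 3545
Sum over 4–15: 32 + 284 + 463 + 194 + 383 + 156 + 291 + 329 + 429 + 153 + 471 + 261 = 3446
CMA at t=9 = (3545 + 3446) / (2·12) = 6991 / 24 = 291.292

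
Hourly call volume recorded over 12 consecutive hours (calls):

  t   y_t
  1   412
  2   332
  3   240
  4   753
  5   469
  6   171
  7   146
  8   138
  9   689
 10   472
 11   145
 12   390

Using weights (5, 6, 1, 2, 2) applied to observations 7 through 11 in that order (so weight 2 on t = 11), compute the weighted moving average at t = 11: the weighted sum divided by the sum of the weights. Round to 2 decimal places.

217.56

Weighted sum: 5·146 + 6·138 + 1·689 + 2·472 + 2·145 = 730 + 828 + 689 + 944 + 290 = 3481
Weight total: 5 + 6 + 1 + 2 + 2 = 16
WMA = 3481 / 16 = 217.56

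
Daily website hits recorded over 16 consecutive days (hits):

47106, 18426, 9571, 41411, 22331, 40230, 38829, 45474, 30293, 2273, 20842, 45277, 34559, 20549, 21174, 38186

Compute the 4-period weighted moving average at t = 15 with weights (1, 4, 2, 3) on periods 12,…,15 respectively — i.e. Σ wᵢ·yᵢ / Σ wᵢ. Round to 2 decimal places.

Weighted sum: 1·45277 + 4·34559 + 2·20549 + 3·21174 = 45277 + 138236 + 41098 + 63522 = 288133
Weight total: 1 + 4 + 2 + 3 = 10
WMA = 288133 / 10 = 28813.30

28813.30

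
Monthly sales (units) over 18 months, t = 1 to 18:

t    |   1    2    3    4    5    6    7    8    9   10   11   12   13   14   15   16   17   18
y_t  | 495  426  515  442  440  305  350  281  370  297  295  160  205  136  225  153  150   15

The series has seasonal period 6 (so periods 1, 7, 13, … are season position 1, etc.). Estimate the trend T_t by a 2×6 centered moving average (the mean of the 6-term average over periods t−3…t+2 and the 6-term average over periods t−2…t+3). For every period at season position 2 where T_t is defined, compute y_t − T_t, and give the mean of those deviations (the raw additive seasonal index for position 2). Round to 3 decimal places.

-47.500

Season position 2 occurs at t = 8, 14 (where T_t is defined).
t=8: T_8 = 328.41667; y_8 − T_8 = 281 − 328.41667 = -47.41667
t=14: T_14 = 183.58333; y_14 − T_14 = 136 − 183.58333 = -47.58333
Mean deviation: (-47.41667 + -47.58333) / 2 = -47.500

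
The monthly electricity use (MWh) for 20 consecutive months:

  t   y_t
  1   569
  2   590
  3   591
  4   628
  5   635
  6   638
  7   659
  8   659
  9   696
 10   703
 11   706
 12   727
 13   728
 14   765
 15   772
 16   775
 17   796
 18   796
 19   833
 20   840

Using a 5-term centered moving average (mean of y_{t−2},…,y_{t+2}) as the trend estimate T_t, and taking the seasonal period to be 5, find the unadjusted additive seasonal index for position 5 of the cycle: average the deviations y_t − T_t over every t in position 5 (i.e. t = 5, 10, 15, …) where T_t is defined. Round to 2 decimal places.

4.80

Season position 5 occurs at t = 5, 10, 15 (where T_t is defined).
t=5: T_5 = 630.2000; y_5 − T_5 = 635 − 630.2000 = 4.8000
t=10: T_10 = 698.2000; y_10 − T_10 = 703 − 698.2000 = 4.8000
t=15: T_15 = 767.2000; y_15 − T_15 = 772 − 767.2000 = 4.8000
Mean deviation: (4.8000 + 4.8000 + 4.8000) / 3 = 4.80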